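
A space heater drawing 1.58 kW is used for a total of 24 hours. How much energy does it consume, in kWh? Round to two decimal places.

Energy = 1.58 kW × 24 h = 37.92 kWh

37.92 kWh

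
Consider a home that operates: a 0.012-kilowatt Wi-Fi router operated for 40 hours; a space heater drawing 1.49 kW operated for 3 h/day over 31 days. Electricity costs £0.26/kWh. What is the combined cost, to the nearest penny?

Wi-Fi router: 0.012 kW × 40 h = 0.48 kWh
space heater: Runtime = 3 h/day × 31 days = 93 h
space heater: 1.49 kW × 93 h = 138.57 kWh
Total energy = 139.05 kWh
Cost = 139.05 × £0.26 = £36.15

£36.15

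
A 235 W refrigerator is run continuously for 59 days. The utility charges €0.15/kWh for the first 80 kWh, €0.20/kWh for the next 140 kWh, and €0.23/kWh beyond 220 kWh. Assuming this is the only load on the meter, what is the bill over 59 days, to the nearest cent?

€65.93

Runtime = 24 h × 59 = 1416 h
Energy = 0.235 kW × 1416 h = 332.76 kWh
Tier 1 (0–80 kWh): 80 × €0.15 = €12
Tier 2 (80–220 kWh): 140 × €0.20 = €28
Above 220 kWh: 112.76 × €0.23 = €25.9348
Bill = €65.93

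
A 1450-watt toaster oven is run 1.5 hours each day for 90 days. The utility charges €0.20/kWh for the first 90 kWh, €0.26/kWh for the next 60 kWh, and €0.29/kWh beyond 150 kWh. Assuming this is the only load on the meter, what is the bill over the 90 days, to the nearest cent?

€46.87

Runtime = 1.5 h/day × 90 days = 135 h
Energy = 1.45 kW × 135 h = 195.75 kWh
Tier 1 (0–90 kWh): 90 × €0.20 = €18
Tier 2 (90–150 kWh): 60 × €0.26 = €15.6
Above 150 kWh: 45.75 × €0.29 = €13.2675
Bill = €46.87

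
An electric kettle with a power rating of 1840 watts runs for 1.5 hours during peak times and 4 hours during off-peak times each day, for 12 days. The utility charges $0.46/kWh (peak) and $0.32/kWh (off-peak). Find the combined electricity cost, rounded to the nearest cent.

$43.50

Peak energy = 1.84 kW × 1.5 h × 12 = 33.12 kWh
Off-peak energy = 1.84 kW × 4 h × 12 = 88.32 kWh
Cost = 33.12 × $0.46 + 88.32 × $0.32 = $15.2352 + $28.2624 = $43.50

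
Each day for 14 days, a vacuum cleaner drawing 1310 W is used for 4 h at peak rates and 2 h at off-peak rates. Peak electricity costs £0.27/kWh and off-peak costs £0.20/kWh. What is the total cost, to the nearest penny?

Peak energy = 1.31 kW × 4 h × 14 = 73.36 kWh
Off-peak energy = 1.31 kW × 2 h × 14 = 36.68 kWh
Cost = 73.36 × £0.27 + 36.68 × £0.20 = £19.8072 + £7.336 = £27.14

£27.14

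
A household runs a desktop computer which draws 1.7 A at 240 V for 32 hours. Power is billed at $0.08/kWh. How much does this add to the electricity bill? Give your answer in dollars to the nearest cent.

Power = 1.7 A × 240 V = 408 W = 0.408 kW
Energy = 0.408 kW × 32 h = 13.056 kWh
Cost = 13.056 kWh × $0.08/kWh = $1.04

$1.04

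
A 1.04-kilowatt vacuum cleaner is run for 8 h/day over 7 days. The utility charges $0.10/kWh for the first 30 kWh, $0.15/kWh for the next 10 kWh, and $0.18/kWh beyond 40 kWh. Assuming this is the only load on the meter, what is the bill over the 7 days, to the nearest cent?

Runtime = 8 h/day × 7 days = 56 h
Energy = 1.04 kW × 56 h = 58.24 kWh
Tier 1 (0–30 kWh): 30 × $0.10 = $3
Tier 2 (30–40 kWh): 10 × $0.15 = $1.5
Above 40 kWh: 18.24 × $0.18 = $3.2832
Bill = $7.78

$7.78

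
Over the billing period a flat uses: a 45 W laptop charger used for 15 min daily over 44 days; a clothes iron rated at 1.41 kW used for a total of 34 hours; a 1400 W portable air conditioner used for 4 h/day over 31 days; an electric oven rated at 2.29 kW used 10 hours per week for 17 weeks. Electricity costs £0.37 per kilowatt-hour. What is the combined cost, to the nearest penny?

£226.19

laptop charger: Runtime = 15 min × 44 = 660 min = 11 h
laptop charger: 0.045 kW × 11 h = 0.495 kWh
clothes iron: 1.41 kW × 34 h = 47.94 kWh
portable air conditioner: Runtime = 4 h/day × 31 days = 124 h
portable air conditioner: 1.4 kW × 124 h = 173.6 kWh
electric oven: Runtime = 10 h/week × 17 weeks = 170 h
electric oven: 2.29 kW × 170 h = 389.3 kWh
Total energy = 611.335 kWh
Cost = 611.335 × £0.37 = £226.19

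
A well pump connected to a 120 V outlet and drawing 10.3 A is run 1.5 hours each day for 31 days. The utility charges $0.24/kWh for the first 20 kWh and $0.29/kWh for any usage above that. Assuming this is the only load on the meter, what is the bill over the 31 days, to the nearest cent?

Power = 10.3 A × 120 V = 1236 W = 1.236 kW
Runtime = 1.5 h/day × 31 days = 46.5 h
Energy = 1.236 kW × 46.5 h = 57.474 kWh
Tier 1 (0–20 kWh): 20 × $0.24 = $4.8
Above 20 kWh: 37.474 × $0.29 = $10.86746
Bill = $15.67

$15.67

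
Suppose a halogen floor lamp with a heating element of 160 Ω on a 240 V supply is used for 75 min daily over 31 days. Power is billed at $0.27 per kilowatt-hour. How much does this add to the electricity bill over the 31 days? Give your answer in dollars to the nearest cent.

$3.77

Power = V²/R = 240²/160 = 360 W = 0.36 kW
Runtime = 75 min × 31 = 2325 min = 38.75 h
Energy = 0.36 kW × 38.75 h = 13.95 kWh
Cost = 13.95 kWh × $0.27/kWh = $3.77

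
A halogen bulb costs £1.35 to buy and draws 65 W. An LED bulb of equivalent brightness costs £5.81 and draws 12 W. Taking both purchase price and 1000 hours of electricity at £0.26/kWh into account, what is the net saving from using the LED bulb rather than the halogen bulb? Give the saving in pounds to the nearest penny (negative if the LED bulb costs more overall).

£9.32

halogen bulb: £1.35 + (65/1000) kW × 1000 h × £0.26 = £1.35 + £16.9 = £18.25
LED bulb: £5.81 + (12/1000) kW × 1000 h × £0.26 = £5.81 + £3.12 = £8.93
Saving = £18.25 − £8.93 = £9.32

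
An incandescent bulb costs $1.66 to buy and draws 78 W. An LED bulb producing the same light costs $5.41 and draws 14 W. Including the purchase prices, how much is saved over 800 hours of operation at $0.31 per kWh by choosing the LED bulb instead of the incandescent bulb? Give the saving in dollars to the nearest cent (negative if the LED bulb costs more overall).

$12.12

incandescent bulb: $1.66 + (78/1000) kW × 800 h × $0.31 = $1.66 + $19.344 = $21.004
LED bulb: $5.41 + (14/1000) kW × 800 h × $0.31 = $5.41 + $3.472 = $8.882
Saving = $21.004 − $8.882 = $12.122 → $12.12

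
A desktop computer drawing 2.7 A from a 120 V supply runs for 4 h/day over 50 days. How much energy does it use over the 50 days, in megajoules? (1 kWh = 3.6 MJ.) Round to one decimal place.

233.3 MJ

Power = 2.7 A × 120 V = 324 W = 0.324 kW
Runtime = 4 h/day × 50 days = 200 h
Energy = 0.324 kW × 200 h = 64.8 kWh
= 64.8 × 3.6 MJ = 233.3 MJ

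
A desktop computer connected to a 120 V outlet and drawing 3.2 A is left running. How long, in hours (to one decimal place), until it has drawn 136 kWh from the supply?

Power = 3.2 A × 120 V = 384 W = 0.384 kW
Hours = 136 kWh ÷ 0.384 kW = 354.2 h

354.2 h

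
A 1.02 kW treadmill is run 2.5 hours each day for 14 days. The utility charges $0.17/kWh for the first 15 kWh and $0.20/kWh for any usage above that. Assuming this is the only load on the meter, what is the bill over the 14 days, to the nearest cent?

$6.69

Runtime = 2.5 h/day × 14 days = 35 h
Energy = 1.02 kW × 35 h = 35.7 kWh
Tier 1 (0–15 kWh): 15 × $0.17 = $2.55
Above 15 kWh: 20.7 × $0.20 = $4.14
Bill = $6.69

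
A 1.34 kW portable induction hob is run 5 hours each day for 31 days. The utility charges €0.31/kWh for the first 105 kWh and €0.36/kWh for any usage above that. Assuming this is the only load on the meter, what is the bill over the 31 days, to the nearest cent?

Runtime = 5 h/day × 31 days = 155 h
Energy = 1.34 kW × 155 h = 207.7 kWh
Tier 1 (0–105 kWh): 105 × €0.31 = €32.55
Above 105 kWh: 102.7 × €0.36 = €36.972
Bill = €69.52

€69.52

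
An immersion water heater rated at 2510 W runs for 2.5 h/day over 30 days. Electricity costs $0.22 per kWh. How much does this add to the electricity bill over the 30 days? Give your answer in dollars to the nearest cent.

$41.42

Runtime = 2.5 h/day × 30 days = 75 h
Energy = 2.51 kW × 75 h = 188.25 kWh
Cost = 188.25 kWh × $0.22/kWh = $41.42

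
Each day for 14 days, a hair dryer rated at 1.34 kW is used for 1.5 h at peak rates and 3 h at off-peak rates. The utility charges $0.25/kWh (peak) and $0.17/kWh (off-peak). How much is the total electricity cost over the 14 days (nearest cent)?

$16.60

Peak energy = 1.34 kW × 1.5 h × 14 = 28.14 kWh
Off-peak energy = 1.34 kW × 3 h × 14 = 56.28 kWh
Cost = 28.14 × $0.25 + 56.28 × $0.17 = $7.035 + $9.5676 = $16.60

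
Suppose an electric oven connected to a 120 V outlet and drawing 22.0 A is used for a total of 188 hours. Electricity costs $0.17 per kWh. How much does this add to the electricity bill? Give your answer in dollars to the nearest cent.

$84.37

Power = 22.0 A × 120 V = 2640 W = 2.64 kW
Energy = 2.64 kW × 188 h = 496.32 kWh
Cost = 496.32 kWh × $0.17/kWh = $84.37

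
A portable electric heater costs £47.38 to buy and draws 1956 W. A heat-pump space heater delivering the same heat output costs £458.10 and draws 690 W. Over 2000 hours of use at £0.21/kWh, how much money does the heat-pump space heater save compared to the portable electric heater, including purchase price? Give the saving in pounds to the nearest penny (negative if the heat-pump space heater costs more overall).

portable electric heater: £47.38 + (1956/1000) kW × 2000 h × £0.21 = £47.38 + £821.52 = £868.9
heat-pump space heater: £458.10 + (690/1000) kW × 2000 h × £0.21 = £458.10 + £289.8 = £747.9
Saving = £868.9 − £747.9 = £121

£121.00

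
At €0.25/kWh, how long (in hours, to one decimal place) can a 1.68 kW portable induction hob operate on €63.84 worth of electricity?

152.0 h

Energy available = €63.84 ÷ €0.25/kWh = 255.36 kWh
Hours = 255.36 kWh ÷ 1.68 kW = 152.0 h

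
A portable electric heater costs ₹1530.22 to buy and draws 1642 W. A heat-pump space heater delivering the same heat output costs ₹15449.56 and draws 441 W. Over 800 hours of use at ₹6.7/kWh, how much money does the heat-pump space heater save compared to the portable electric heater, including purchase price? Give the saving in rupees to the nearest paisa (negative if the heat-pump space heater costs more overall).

-₹7481.98

portable electric heater: ₹1530.22 + (1642/1000) kW × 800 h × ₹6.7 = ₹1530.22 + ₹8801.12 = ₹10331.34
heat-pump space heater: ₹15449.56 + (441/1000) kW × 800 h × ₹6.7 = ₹15449.56 + ₹2363.76 = ₹17813.32
Saving = ₹10331.34 − ₹17813.32 = −₹7481.98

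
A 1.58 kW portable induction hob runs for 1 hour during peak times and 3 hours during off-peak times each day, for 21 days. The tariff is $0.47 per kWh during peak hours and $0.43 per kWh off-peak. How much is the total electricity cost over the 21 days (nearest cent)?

$58.40

Peak energy = 1.58 kW × 1 h × 21 = 33.18 kWh
Off-peak energy = 1.58 kW × 3 h × 21 = 99.54 kWh
Cost = 33.18 × $0.47 + 99.54 × $0.43 = $15.5946 + $42.8022 = $58.40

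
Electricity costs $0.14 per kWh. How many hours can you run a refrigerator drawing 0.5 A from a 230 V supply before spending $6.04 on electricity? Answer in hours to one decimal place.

375.2 h

Power = 0.5 A × 230 V = 115 W = 0.115 kW
Energy available = $6.04 ÷ $0.14/kWh = 43.1429 kWh
Hours = 43.1429 kWh ÷ 0.115 kW = 375.2 h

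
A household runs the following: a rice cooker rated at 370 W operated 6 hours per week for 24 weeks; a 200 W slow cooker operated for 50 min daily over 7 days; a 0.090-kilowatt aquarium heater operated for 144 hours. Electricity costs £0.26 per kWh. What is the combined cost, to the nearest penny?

rice cooker: Runtime = 6 h/week × 24 weeks = 144 h
rice cooker: 0.37 kW × 144 h = 53.28 kWh
slow cooker: Runtime = 50 min × 7 = 350 min = 5.833333… h
slow cooker: 0.2 kW × 5.833333… h = 1.166666… kWh
aquarium heater: 0.09 kW × 144 h = 12.96 kWh
Total energy = 67.406666… kWh
Cost = 67.406666… × £0.26 = £17.53

£17.53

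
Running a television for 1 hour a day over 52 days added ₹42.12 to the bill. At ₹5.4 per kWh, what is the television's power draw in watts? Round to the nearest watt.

150 W

Energy = ₹42.12 ÷ ₹5.4/kWh = 7.8 kWh
Runtime = 1 h/day × 52 days = 52 h
Power = 7.8 kWh ÷ 52 h = 0.15 kW = 150 W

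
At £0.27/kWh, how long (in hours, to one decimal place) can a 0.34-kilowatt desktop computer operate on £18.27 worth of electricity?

Energy available = £18.27 ÷ £0.27/kWh = 67.6667 kWh
Hours = 67.6667 kWh ÷ 0.34 kW = 199.0 h

199.0 h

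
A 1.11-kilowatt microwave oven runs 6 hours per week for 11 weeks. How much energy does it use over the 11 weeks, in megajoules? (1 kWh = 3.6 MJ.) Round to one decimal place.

Runtime = 6 h/week × 11 weeks = 66 h
Energy = 1.11 kW × 66 h = 73.26 kWh
= 73.26 × 3.6 MJ = 263.7 MJ

263.7 MJ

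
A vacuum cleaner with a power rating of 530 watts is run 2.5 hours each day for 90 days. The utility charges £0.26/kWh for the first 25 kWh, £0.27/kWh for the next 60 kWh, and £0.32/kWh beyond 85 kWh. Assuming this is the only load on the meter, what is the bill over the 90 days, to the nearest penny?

£33.66

Runtime = 2.5 h/day × 90 days = 225 h
Energy = 0.53 kW × 225 h = 119.25 kWh
Tier 1 (0–25 kWh): 25 × £0.26 = £6.5
Tier 2 (25–85 kWh): 60 × £0.27 = £16.2
Above 85 kWh: 34.25 × £0.32 = £10.96
Bill = £33.66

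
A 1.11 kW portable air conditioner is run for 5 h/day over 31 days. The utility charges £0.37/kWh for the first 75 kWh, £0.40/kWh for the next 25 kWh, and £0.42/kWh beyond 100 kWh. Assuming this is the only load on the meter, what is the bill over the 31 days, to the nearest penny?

£68.01

Runtime = 5 h/day × 31 days = 155 h
Energy = 1.11 kW × 155 h = 172.05 kWh
Tier 1 (0–75 kWh): 75 × £0.37 = £27.75
Tier 2 (75–100 kWh): 25 × £0.40 = £10
Above 100 kWh: 72.05 × £0.42 = £30.261
Bill = £68.01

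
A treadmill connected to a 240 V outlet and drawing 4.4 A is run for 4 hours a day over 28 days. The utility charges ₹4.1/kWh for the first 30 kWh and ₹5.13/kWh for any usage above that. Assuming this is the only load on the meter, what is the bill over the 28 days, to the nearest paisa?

Power = 4.4 A × 240 V = 1056 W = 1.056 kW
Runtime = 4 h/day × 28 days = 112 h
Energy = 1.056 kW × 112 h = 118.272 kWh
Tier 1 (0–30 kWh): 30 × ₹4.1 = ₹123
Above 30 kWh: 88.272 × ₹5.13 = ₹452.83536
Bill = ₹575.84

₹575.84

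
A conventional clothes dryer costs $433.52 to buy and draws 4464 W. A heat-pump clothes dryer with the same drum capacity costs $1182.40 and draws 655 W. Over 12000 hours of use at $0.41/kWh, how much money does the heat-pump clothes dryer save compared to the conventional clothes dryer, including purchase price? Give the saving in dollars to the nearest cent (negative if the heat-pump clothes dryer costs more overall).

conventional clothes dryer: $433.52 + (4464/1000) kW × 12000 h × $0.41 = $433.52 + $21962.88 = $22396.4
heat-pump clothes dryer: $1182.40 + (655/1000) kW × 12000 h × $0.41 = $1182.40 + $3222.6 = $4405
Saving = $22396.4 − $4405 = $17991.4

$17991.40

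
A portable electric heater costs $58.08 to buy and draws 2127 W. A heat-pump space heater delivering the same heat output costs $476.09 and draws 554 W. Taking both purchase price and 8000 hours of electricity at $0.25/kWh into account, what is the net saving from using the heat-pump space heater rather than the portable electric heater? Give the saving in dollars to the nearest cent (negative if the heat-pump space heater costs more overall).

portable electric heater: $58.08 + (2127/1000) kW × 8000 h × $0.25 = $58.08 + $4254 = $4312.08
heat-pump space heater: $476.09 + (554/1000) kW × 8000 h × $0.25 = $476.09 + $1108 = $1584.09
Saving = $4312.08 − $1584.09 = $2727.99

$2727.99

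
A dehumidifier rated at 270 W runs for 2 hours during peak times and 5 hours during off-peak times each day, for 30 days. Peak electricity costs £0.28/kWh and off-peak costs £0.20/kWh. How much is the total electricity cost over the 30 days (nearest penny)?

£12.64

Peak energy = 0.27 kW × 2 h × 30 = 16.2 kWh
Off-peak energy = 0.27 kW × 5 h × 30 = 40.5 kWh
Cost = 16.2 × £0.28 + 40.5 × £0.20 = £4.536 + £8.1 = £12.64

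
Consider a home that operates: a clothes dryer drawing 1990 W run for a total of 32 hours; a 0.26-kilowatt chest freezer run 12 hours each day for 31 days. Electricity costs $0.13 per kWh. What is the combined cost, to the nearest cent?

$20.85

clothes dryer: 1.99 kW × 32 h = 63.68 kWh
chest freezer: Runtime = 12 h/day × 31 days = 372 h
chest freezer: 0.26 kW × 372 h = 96.72 kWh
Total energy = 160.4 kWh
Cost = 160.4 × $0.13 = $20.85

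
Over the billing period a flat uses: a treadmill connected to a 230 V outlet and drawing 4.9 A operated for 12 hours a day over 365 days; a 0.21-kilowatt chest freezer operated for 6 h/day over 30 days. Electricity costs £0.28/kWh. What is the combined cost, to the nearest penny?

£1392.74

treadmill: Power = 4.9 A × 230 V = 1127 W = 1.127 kW
treadmill: Runtime = 12 h/day × 365 days = 4380 h
treadmill: 1.127 kW × 4380 h = 4936.26 kWh
chest freezer: Runtime = 6 h/day × 30 days = 180 h
chest freezer: 0.21 kW × 180 h = 37.8 kWh
Total energy = 4974.06 kWh
Cost = 4974.06 × £0.28 = £1392.74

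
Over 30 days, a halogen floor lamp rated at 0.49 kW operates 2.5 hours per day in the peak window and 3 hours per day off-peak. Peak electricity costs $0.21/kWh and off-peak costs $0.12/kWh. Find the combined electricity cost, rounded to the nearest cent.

$13.01

Peak energy = 0.49 kW × 2.5 h × 30 = 36.75 kWh
Off-peak energy = 0.49 kW × 3 h × 30 = 44.1 kWh
Cost = 36.75 × $0.21 + 44.1 × $0.12 = $7.7175 + $5.292 = $13.01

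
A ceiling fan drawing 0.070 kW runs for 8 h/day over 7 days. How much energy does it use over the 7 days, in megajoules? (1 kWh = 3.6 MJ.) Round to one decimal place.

14.1 MJ

Runtime = 8 h/day × 7 days = 56 h
Energy = 0.07 kW × 56 h = 3.92 kWh
= 3.92 × 3.6 MJ = 14.1 MJ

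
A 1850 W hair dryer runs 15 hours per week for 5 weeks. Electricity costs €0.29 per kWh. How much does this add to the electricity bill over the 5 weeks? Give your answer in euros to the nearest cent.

€40.24

Runtime = 15 h/week × 5 weeks = 75 h
Energy = 1.85 kW × 75 h = 138.75 kWh
Cost = 138.75 kWh × €0.29/kWh = €40.24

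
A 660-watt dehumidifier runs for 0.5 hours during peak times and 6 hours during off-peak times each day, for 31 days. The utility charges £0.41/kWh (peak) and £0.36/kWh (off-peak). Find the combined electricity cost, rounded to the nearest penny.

£48.39

Peak energy = 0.66 kW × 0.5 h × 31 = 10.23 kWh
Off-peak energy = 0.66 kW × 6 h × 31 = 122.76 kWh
Cost = 10.23 × £0.41 + 122.76 × £0.36 = £4.1943 + £44.1936 = £48.39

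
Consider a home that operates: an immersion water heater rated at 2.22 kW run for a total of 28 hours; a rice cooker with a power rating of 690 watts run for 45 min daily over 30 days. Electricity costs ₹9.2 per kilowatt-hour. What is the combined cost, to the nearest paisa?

immersion water heater: 2.22 kW × 28 h = 62.16 kWh
rice cooker: Runtime = 45 min × 30 = 1350 min = 22.5 h
rice cooker: 0.69 kW × 22.5 h = 15.525 kWh
Total energy = 77.685 kWh
Cost = 77.685 × ₹9.2 = ₹714.70

₹714.70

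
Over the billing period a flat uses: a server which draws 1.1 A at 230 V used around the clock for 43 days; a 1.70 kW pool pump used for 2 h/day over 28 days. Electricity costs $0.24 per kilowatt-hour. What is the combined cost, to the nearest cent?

$85.51

server: Power = 1.1 A × 230 V = 253 W = 0.253 kW
server: Runtime = 24 h × 43 = 1032 h
server: 0.253 kW × 1032 h = 261.096 kWh
pool pump: Runtime = 2 h/day × 28 days = 56 h
pool pump: 1.7 kW × 56 h = 95.2 kWh
Total energy = 356.296 kWh
Cost = 356.296 × $0.24 = $85.51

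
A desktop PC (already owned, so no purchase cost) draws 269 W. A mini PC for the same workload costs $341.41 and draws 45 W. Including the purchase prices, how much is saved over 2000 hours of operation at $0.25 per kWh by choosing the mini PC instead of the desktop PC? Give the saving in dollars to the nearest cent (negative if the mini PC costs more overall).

-$229.41

desktop PC: $0.00 + (269/1000) kW × 2000 h × $0.25 = $0.00 + $134.5 = $134.5
mini PC: $341.41 + (45/1000) kW × 2000 h × $0.25 = $341.41 + $22.5 = $363.91
Saving = $134.5 − $363.91 = −$229.41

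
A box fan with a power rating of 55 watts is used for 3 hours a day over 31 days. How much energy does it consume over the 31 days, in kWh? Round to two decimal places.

Runtime = 3 h/day × 31 days = 93 h
Energy = 0.055 kW × 93 h = 5.115 kWh ≈ 5.12 kWh

5.12 kWh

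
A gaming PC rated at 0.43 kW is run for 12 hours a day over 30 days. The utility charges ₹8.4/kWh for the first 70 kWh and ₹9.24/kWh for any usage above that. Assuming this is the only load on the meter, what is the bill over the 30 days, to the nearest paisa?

₹1371.55

Runtime = 12 h/day × 30 days = 360 h
Energy = 0.43 kW × 360 h = 154.8 kWh
Tier 1 (0–70 kWh): 70 × ₹8.4 = ₹588
Above 70 kWh: 84.8 × ₹9.24 = ₹783.552
Bill = ₹1371.55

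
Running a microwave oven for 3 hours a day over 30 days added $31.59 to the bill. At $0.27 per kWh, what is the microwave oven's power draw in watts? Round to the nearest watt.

1300 W

Energy = $31.59 ÷ $0.27/kWh = 117 kWh
Runtime = 3 h/day × 30 days = 90 h
Power = 117 kWh ÷ 90 h = 1.3 kW = 1300 W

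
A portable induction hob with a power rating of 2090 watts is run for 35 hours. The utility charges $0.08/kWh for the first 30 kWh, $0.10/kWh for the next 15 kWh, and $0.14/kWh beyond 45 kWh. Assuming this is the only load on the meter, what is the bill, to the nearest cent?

$7.84

Energy = 2.09 kW × 35 h = 73.15 kWh
Tier 1 (0–30 kWh): 30 × $0.08 = $2.4
Tier 2 (30–45 kWh): 15 × $0.10 = $1.5
Above 45 kWh: 28.15 × $0.14 = $3.941
Bill = $7.84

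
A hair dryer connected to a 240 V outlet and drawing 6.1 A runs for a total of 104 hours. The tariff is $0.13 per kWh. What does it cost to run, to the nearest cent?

Power = 6.1 A × 240 V = 1464 W = 1.464 kW
Energy = 1.464 kW × 104 h = 152.256 kWh
Cost = 152.256 kWh × $0.13/kWh = $19.79

$19.79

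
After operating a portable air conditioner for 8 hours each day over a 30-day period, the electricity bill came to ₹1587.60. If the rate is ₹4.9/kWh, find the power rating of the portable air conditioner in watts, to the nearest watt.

1350 W

Energy = ₹1587.60 ÷ ₹4.9/kWh = 324 kWh
Runtime = 8 h/day × 30 days = 240 h
Power = 324 kWh ÷ 240 h = 1.35 kW = 1350 W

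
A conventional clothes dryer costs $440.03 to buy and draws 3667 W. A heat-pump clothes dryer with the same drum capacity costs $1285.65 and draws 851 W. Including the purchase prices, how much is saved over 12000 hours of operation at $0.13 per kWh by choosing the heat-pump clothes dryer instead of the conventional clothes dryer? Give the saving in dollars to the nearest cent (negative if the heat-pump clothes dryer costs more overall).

conventional clothes dryer: $440.03 + (3667/1000) kW × 12000 h × $0.13 = $440.03 + $5720.52 = $6160.55
heat-pump clothes dryer: $1285.65 + (851/1000) kW × 12000 h × $0.13 = $1285.65 + $1327.56 = $2613.21
Saving = $6160.55 − $2613.21 = $3547.34

$3547.34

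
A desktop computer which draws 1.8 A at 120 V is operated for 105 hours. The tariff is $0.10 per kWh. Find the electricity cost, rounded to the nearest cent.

$2.27

Power = 1.8 A × 120 V = 216 W = 0.216 kW
Energy = 0.216 kW × 105 h = 22.68 kWh
Cost = 22.68 kWh × $0.10/kWh = $2.27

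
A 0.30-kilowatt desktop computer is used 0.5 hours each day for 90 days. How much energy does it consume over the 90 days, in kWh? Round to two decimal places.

Runtime = 0.5 h/day × 90 days = 45 h
Energy = 0.3 kW × 45 h = 13.5 kWh

13.50 kWh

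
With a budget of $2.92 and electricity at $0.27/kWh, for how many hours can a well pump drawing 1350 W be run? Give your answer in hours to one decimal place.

Energy available = $2.92 ÷ $0.27/kWh = 10.8148 kWh
Hours = 10.8148 kWh ÷ 1.35 kW = 8.0 h

8.0 h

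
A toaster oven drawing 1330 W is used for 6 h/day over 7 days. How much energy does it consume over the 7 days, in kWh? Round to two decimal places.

Runtime = 6 h/day × 7 days = 42 h
Energy = 1.33 kW × 42 h = 55.86 kWh

55.86 kWh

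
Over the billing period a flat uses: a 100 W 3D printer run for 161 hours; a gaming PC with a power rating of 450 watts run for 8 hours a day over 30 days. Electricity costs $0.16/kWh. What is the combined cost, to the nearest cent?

$19.86

3D printer: 0.1 kW × 161 h = 16.1 kWh
gaming PC: Runtime = 8 h/day × 30 days = 240 h
gaming PC: 0.45 kW × 240 h = 108 kWh
Total energy = 124.1 kWh
Cost = 124.1 × $0.16 = $19.86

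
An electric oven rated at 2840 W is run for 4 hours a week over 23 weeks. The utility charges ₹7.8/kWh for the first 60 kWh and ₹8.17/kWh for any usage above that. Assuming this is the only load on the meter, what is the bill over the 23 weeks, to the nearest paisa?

Runtime = 4 h/week × 23 weeks = 92 h
Energy = 2.84 kW × 92 h = 261.28 kWh
Tier 1 (0–60 kWh): 60 × ₹7.8 = ₹468
Above 60 kWh: 201.28 × ₹8.17 = ₹1644.4576
Bill = ₹2112.46

₹2112.46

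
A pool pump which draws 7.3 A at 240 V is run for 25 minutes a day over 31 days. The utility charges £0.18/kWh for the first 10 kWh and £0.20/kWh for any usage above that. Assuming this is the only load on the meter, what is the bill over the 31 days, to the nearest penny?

£4.33

Power = 7.3 A × 240 V = 1752 W = 1.752 kW
Runtime = 25 min × 31 = 775 min = 12.916666… h
Energy = 1.752 kW × 12.916666… h = 22.63 kWh
Tier 1 (0–10 kWh): 10 × £0.18 = £1.8
Above 10 kWh: 12.63 × £0.20 = £2.526
Bill = £4.33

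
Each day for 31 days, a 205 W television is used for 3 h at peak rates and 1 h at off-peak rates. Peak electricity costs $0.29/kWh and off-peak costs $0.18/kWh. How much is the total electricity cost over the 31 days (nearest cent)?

Peak energy = 0.205 kW × 3 h × 31 = 19.065 kWh
Off-peak energy = 0.205 kW × 1 h × 31 = 6.355 kWh
Cost = 19.065 × $0.29 + 6.355 × $0.18 = $5.52885 + $1.1439 = $6.67

$6.67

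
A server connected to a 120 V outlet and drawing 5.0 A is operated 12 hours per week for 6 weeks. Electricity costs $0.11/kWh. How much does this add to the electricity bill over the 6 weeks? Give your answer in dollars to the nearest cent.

Power = 5.0 A × 120 V = 600 W = 0.6 kW
Runtime = 12 h/week × 6 weeks = 72 h
Energy = 0.6 kW × 72 h = 43.2 kWh
Cost = 43.2 kWh × $0.11/kWh = $4.75

$4.75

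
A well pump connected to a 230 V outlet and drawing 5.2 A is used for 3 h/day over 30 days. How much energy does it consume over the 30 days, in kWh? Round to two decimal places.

107.64 kWh

Power = 5.2 A × 230 V = 1196 W = 1.196 kW
Runtime = 3 h/day × 30 days = 90 h
Energy = 1.196 kW × 90 h = 107.64 kWh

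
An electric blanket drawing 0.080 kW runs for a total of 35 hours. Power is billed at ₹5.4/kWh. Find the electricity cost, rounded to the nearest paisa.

₹15.12

Energy = 0.08 kW × 35 h = 2.8 kWh
Cost = 2.8 kWh × ₹5.4/kWh = ₹15.12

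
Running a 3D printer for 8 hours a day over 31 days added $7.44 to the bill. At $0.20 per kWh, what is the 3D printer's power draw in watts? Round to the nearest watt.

150 W

Energy = $7.44 ÷ $0.20/kWh = 37.2 kWh
Runtime = 8 h/day × 31 days = 248 h
Power = 37.2 kWh ÷ 248 h = 0.15 kW = 150 W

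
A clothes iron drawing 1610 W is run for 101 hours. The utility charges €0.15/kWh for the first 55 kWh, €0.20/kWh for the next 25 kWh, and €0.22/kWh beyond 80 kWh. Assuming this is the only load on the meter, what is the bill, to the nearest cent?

€31.42

Energy = 1.61 kW × 101 h = 162.61 kWh
Tier 1 (0–55 kWh): 55 × €0.15 = €8.25
Tier 2 (55–80 kWh): 25 × €0.20 = €5
Above 80 kWh: 82.61 × €0.22 = €18.1742
Bill = €31.42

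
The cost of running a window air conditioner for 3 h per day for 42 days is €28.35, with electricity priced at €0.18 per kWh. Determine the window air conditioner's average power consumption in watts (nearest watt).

Energy = €28.35 ÷ €0.18/kWh = 157.5 kWh
Runtime = 3 h/day × 42 days = 126 h
Power = 157.5 kWh ÷ 126 h = 1.25 kW = 1250 W

1250 W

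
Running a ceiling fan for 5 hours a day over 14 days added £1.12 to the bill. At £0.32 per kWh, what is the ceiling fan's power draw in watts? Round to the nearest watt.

Energy = £1.12 ÷ £0.32/kWh = 3.5 kWh
Runtime = 5 h/day × 14 days = 70 h
Power = 3.5 kWh ÷ 70 h = 0.05 kW = 50 W

50 W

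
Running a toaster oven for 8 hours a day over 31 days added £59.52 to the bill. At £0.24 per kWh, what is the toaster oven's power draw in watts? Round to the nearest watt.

Energy = £59.52 ÷ £0.24/kWh = 248 kWh
Runtime = 8 h/day × 31 days = 248 h
Power = 248 kWh ÷ 248 h = 1 kW = 1000 W

1000 W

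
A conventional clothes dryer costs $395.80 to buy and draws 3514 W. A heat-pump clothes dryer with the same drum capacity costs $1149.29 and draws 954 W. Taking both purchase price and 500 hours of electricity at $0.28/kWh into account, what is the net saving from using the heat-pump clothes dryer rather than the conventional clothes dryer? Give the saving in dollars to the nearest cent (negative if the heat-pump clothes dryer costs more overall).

-$395.09

conventional clothes dryer: $395.80 + (3514/1000) kW × 500 h × $0.28 = $395.80 + $491.96 = $887.76
heat-pump clothes dryer: $1149.29 + (954/1000) kW × 500 h × $0.28 = $1149.29 + $133.56 = $1282.85
Saving = $887.76 − $1282.85 = −$395.09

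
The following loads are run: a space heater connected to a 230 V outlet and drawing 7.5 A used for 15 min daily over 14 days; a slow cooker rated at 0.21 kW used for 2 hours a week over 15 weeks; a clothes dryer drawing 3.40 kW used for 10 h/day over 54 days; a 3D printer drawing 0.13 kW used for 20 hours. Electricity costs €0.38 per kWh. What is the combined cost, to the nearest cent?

space heater: Power = 7.5 A × 230 V = 1725 W = 1.725 kW
space heater: Runtime = 15 min × 14 = 210 min = 3.5 h
space heater: 1.725 kW × 3.5 h = 6.0375 kWh
slow cooker: Runtime = 2 h/week × 15 weeks = 30 h
slow cooker: 0.21 kW × 30 h = 6.3 kWh
clothes dryer: Runtime = 10 h/day × 54 days = 540 h
clothes dryer: 3.4 kW × 540 h = 1836 kWh
3D printer: 0.13 kW × 20 h = 2.6 kWh
Total energy = 1850.9375 kWh
Cost = 1850.9375 × €0.38 = €703.36

€703.36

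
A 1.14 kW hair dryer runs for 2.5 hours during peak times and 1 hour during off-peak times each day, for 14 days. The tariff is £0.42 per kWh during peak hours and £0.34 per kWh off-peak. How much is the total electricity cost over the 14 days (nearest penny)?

Peak energy = 1.14 kW × 2.5 h × 14 = 39.9 kWh
Off-peak energy = 1.14 kW × 1 h × 14 = 15.96 kWh
Cost = 39.9 × £0.42 + 15.96 × £0.34 = £16.758 + £5.4264 = £22.18

£22.18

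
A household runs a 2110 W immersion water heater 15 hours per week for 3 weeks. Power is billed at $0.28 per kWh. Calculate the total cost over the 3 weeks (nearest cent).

$26.59

Runtime = 15 h/week × 3 weeks = 45 h
Energy = 2.11 kW × 45 h = 94.95 kWh
Cost = 94.95 kWh × $0.28/kWh = $26.59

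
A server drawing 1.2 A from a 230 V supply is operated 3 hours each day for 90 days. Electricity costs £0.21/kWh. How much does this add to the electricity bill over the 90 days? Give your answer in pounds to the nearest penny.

£15.65

Power = 1.2 A × 230 V = 276 W = 0.276 kW
Runtime = 3 h/day × 90 days = 270 h
Energy = 0.276 kW × 270 h = 74.52 kWh
Cost = 74.52 kWh × £0.21/kWh = £15.65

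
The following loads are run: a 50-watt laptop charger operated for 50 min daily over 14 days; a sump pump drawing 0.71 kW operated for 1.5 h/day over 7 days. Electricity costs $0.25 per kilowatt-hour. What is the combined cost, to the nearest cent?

$2.01

laptop charger: Runtime = 50 min × 14 = 700 min = 11.666666… h
laptop charger: 0.05 kW × 11.666666… h = 0.583333… kWh
sump pump: Runtime = 1.5 h/day × 7 days = 10.5 h
sump pump: 0.71 kW × 10.5 h = 7.455 kWh
Total energy = 8.038333… kWh
Cost = 8.038333… × $0.25 = $2.01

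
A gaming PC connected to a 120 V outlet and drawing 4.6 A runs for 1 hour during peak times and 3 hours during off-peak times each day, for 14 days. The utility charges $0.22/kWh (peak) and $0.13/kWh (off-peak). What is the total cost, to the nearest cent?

Power = 4.6 A × 120 V = 552 W = 0.552 kW
Peak energy = 0.552 kW × 1 h × 14 = 7.728 kWh
Off-peak energy = 0.552 kW × 3 h × 14 = 23.184 kWh
Cost = 7.728 × $0.22 + 23.184 × $0.13 = $1.70016 + $3.01392 = $4.71

$4.71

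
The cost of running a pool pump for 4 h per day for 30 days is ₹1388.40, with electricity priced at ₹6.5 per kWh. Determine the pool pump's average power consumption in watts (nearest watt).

Energy = ₹1388.40 ÷ ₹6.5/kWh = 213.6 kWh
Runtime = 4 h/day × 30 days = 120 h
Power = 213.6 kWh ÷ 120 h = 1.78 kW = 1780 W

1780 W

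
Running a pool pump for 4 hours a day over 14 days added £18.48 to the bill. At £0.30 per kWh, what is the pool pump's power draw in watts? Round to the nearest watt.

Energy = £18.48 ÷ £0.30/kWh = 61.6 kWh
Runtime = 4 h/day × 14 days = 56 h
Power = 61.6 kWh ÷ 56 h = 1.1 kW = 1100 W

1100 W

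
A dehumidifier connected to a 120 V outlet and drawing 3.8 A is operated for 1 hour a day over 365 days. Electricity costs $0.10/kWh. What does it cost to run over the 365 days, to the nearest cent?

Power = 3.8 A × 120 V = 456 W = 0.456 kW
Runtime = 1 h/day × 365 days = 365 h
Energy = 0.456 kW × 365 h = 166.44 kWh
Cost = 166.44 kWh × $0.10/kWh = $16.64

$16.64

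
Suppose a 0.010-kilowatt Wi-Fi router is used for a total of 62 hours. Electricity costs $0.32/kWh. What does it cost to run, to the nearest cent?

$0.20

Energy = 0.01 kW × 62 h = 0.62 kWh
Cost = 0.62 kWh × $0.32/kWh = $0.20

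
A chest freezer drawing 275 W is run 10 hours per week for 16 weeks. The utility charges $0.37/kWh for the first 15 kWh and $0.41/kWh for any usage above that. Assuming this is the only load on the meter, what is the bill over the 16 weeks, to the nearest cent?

Runtime = 10 h/week × 16 weeks = 160 h
Energy = 0.275 kW × 160 h = 44 kWh
Tier 1 (0–15 kWh): 15 × $0.37 = $5.55
Above 15 kWh: 29 × $0.41 = $11.89
Bill = $17.44

$17.44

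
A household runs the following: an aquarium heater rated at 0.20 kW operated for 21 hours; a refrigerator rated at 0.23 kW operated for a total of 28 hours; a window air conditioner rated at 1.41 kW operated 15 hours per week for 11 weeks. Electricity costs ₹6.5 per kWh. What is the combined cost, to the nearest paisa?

aquarium heater: 0.2 kW × 21 h = 4.2 kWh
refrigerator: 0.23 kW × 28 h = 6.44 kWh
window air conditioner: Runtime = 15 h/week × 11 weeks = 165 h
window air conditioner: 1.41 kW × 165 h = 232.65 kWh
Total energy = 243.29 kWh
Cost = 243.29 × ₹6.5 = ₹1581.39

₹1581.39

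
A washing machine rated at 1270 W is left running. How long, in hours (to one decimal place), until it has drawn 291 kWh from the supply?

229.1 h

Hours = 291 kWh ÷ 1.27 kW = 229.1 h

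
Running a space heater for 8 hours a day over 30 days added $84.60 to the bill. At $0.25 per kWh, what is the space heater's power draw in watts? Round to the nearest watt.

1410 W

Energy = $84.60 ÷ $0.25/kWh = 338.4 kWh
Runtime = 8 h/day × 30 days = 240 h
Power = 338.4 kWh ÷ 240 h = 1.41 kW = 1410 W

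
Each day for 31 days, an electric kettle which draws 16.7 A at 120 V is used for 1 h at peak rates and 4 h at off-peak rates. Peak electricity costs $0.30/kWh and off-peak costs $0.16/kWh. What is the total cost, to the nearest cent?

Power = 16.7 A × 120 V = 2004 W = 2.004 kW
Peak energy = 2.004 kW × 1 h × 31 = 62.124 kWh
Off-peak energy = 2.004 kW × 4 h × 31 = 248.496 kWh
Cost = 62.124 × $0.30 + 248.496 × $0.16 = $18.6372 + $39.75936 = $58.40

$58.40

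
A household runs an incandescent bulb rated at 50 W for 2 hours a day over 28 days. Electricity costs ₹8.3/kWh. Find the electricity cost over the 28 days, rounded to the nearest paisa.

Runtime = 2 h/day × 28 days = 56 h
Energy = 0.05 kW × 56 h = 2.8 kWh
Cost = 2.8 kWh × ₹8.3/kWh = ₹23.24

₹23.24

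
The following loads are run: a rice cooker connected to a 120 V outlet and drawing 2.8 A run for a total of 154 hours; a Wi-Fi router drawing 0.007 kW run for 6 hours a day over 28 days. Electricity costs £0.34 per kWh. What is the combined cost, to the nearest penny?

£17.99

rice cooker: Power = 2.8 A × 120 V = 336 W = 0.336 kW
rice cooker: 0.336 kW × 154 h = 51.744 kWh
Wi-Fi router: Runtime = 6 h/day × 28 days = 168 h
Wi-Fi router: 0.007 kW × 168 h = 1.176 kWh
Total energy = 52.92 kWh
Cost = 52.92 × £0.34 = £17.99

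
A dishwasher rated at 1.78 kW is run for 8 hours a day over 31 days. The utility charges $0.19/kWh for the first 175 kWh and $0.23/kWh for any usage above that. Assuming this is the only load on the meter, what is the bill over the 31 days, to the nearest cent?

Runtime = 8 h/day × 31 days = 248 h
Energy = 1.78 kW × 248 h = 441.44 kWh
Tier 1 (0–175 kWh): 175 × $0.19 = $33.25
Above 175 kWh: 266.44 × $0.23 = $61.2812
Bill = $94.53

$94.53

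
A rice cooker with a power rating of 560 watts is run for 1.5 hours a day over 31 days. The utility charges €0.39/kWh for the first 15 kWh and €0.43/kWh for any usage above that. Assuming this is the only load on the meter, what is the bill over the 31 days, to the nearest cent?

Runtime = 1.5 h/day × 31 days = 46.5 h
Energy = 0.56 kW × 46.5 h = 26.04 kWh
Tier 1 (0–15 kWh): 15 × €0.39 = €5.85
Above 15 kWh: 11.04 × €0.43 = €4.7472
Bill = €10.60

€10.60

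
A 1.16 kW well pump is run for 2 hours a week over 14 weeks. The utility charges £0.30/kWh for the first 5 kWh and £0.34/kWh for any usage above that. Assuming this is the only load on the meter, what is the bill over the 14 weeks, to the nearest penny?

£10.84

Runtime = 2 h/week × 14 weeks = 28 h
Energy = 1.16 kW × 28 h = 32.48 kWh
Tier 1 (0–5 kWh): 5 × £0.30 = £1.5
Above 5 kWh: 27.48 × £0.34 = £9.3432
Bill = £10.84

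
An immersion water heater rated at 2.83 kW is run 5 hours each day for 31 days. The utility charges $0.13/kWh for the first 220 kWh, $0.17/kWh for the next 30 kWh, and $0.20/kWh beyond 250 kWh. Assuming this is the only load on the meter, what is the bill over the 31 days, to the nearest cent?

$71.43

Runtime = 5 h/day × 31 days = 155 h
Energy = 2.83 kW × 155 h = 438.65 kWh
Tier 1 (0–220 kWh): 220 × $0.13 = $28.6
Tier 2 (220–250 kWh): 30 × $0.17 = $5.1
Above 250 kWh: 188.65 × $0.20 = $37.73
Bill = $71.43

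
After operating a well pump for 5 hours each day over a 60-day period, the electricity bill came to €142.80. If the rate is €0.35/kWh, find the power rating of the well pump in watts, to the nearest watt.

1360 W

Energy = €142.80 ÷ €0.35/kWh = 408 kWh
Runtime = 5 h/day × 60 days = 300 h
Power = 408 kWh ÷ 300 h = 1.36 kW = 1360 W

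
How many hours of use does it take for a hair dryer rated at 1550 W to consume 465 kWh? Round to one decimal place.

Hours = 465 kWh ÷ 1.55 kW = 300.0 h

300.0 h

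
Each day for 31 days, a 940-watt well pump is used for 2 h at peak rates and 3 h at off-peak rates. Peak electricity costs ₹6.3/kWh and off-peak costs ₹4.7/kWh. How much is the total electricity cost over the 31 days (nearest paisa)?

₹778.04

Peak energy = 0.94 kW × 2 h × 31 = 58.28 kWh
Off-peak energy = 0.94 kW × 3 h × 31 = 87.42 kWh
Cost = 58.28 × ₹6.3 + 87.42 × ₹4.7 = ₹367.164 + ₹410.874 = ₹778.04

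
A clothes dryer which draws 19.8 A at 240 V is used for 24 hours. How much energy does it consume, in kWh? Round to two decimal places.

Power = 19.8 A × 240 V = 4752 W = 4.752 kW
Energy = 4.752 kW × 24 h = 114.048 kWh ≈ 114.05 kWh

114.05 kWh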